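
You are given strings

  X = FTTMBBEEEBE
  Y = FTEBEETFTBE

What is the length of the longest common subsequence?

Match F at X[1]=Y[1] → T at X[2]=Y[2] → B at X[6]=Y[4] → E at X[7]=Y[5] → E at X[8]=Y[6] → B at X[10]=Y[10] → E at X[11]=Y[11] — 7 characters in the same relative order in both. The LCS DP gives dp[11][11] = 7, so this is optimal.

7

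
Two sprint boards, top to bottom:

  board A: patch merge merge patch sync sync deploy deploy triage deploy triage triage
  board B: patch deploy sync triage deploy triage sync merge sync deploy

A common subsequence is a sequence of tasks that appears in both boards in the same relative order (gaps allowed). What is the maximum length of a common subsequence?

5

Pick patch [1,1], sync [5,3], deploy [8,5], triage [9,6], deploy [10,10]; all 5 tasks appear in both, in order. dp[12][10] = 5 confirms this is the maximum.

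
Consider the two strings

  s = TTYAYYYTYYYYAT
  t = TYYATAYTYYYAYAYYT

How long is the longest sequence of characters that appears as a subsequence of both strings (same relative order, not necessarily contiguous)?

11

Pick T (s #1, t #1) → T (s #2, t #5) → A (s #4, t #6) → Y (s #5, t #7) → Y (s #6, t #9) → Y (s #7, t #10) → Y (s #9, t #11) → Y (s #10, t #13) → Y (s #11, t #15) → Y (s #12, t #16) → T (s #14, t #17); all 11 characters appear in both, in order. The LCS DP gives dp[14][17] = 11, so this is optimal.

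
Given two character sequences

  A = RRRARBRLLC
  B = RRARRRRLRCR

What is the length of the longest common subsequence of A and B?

One common subsequence of length 7: R (A #1, B #2); then R (A #2, B #4); then R (A #3, B #5); then R (A #5, B #6); then R (A #7, B #7); then L (A #8, B #8); then C (A #10, B #10). Since dp[10][11] = 7, nothing longer is possible.

7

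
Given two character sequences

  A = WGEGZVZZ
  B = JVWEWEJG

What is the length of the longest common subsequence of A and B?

One common subsequence of length 3: W [1,5]; then E [3,6]; then G [4,8]. The LCS DP gives dp[8][8] = 3, so this is optimal.

3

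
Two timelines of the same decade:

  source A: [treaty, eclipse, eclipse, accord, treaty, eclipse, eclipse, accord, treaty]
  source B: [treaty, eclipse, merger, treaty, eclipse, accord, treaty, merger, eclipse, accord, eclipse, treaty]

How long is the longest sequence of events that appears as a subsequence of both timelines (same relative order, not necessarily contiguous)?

Taking treaty at source A[1]=source B[1] → eclipse at source A[2]=source B[2] → eclipse at source A[3]=source B[5] → accord at source A[4]=source B[6] → treaty at source A[5]=source B[7] → eclipse at source A[6]=source B[9] → eclipse at source A[7]=source B[11] → treaty at source A[9]=source B[12] gives a common subsequence of length 8. The LCS DP gives dp[9][12] = 8, so this is optimal.

8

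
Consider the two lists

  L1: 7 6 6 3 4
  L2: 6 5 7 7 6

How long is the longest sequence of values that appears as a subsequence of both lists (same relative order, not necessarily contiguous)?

2

Let dp[i][j] be the LCS length of the first i values of L1 and the first j values of L2. dp[i][j] = dp[i-1][j-1]+1 when the i-th and j-th values match, else max(dp[i-1][j], dp[i][j-1]).
    ·  6  5  7  7  6
 ·  0  0  0  0  0  0
 7  0  0  0  1  1  1
 6  0  1  1  1  1  2
 6  0  1  1  1  1  2
 3  0  1  1  1  1  2
 4  0  1  1  1  1  2
dp[5][5] = 2. One LCS (by backtracking along matches): 7, 6.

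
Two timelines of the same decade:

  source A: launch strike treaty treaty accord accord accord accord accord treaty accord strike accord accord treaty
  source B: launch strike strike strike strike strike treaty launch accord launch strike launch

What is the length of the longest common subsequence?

5

Pick launch (source A #1, source B #1) → strike (source A #2, source B #6) → treaty (source A #3, source B #7) → accord (source A #5, source B #9) → strike (source A #12, source B #11); all 5 events appear in both, in order, and the DP table's final entry dp[15][12] is also 5, so no common subsequence is longer.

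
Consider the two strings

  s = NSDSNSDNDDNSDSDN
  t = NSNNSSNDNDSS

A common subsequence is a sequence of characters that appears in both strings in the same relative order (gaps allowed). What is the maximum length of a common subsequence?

9

Pick N (s #1, t #4); then S (s #2, t #5); then S (s #4, t #6); then N (s #5, t #7); then D (s #7, t #8); then N (s #8, t #9); then D (s #10, t #10); then S (s #12, t #11); then S (s #14, t #12); all 9 characters appear in both, in order. Since dp[16][12] = 9, nothing longer is possible.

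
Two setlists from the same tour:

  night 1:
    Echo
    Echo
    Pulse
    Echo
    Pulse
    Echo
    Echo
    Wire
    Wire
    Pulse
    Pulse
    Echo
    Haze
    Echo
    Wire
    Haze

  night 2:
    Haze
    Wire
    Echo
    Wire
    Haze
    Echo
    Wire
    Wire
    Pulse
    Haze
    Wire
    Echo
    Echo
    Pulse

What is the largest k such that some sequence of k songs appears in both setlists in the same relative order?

7

Match Echo [1,3]; then Echo [7,6]; then Wire [8,7]; then Wire [9,8]; then Pulse [10,9]; then Echo [12,12]; then Echo [14,13] — 7 songs in the same relative order in both. The LCS DP gives dp[16][14] = 7, so this is optimal.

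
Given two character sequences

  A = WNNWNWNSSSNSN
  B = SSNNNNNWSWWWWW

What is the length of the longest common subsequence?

Pick N [2,3], N [3,4], N [5,5], N [7,6], N [11,7], S [12,9]; all 6 characters appear in both, in order. dp[13][14] = 6 confirms this is the maximum.

6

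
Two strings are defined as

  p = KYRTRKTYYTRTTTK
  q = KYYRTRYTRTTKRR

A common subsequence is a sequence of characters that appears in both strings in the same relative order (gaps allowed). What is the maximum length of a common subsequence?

Taking K (p #1, q #1), then Y (p #2, q #3), then R (p #3, q #4), then T (p #4, q #5), then R (p #5, q #6), then Y (p #9, q #7), then T (p #10, q #8), then R (p #11, q #9), then T (p #13, q #10), then T (p #14, q #11), then K (p #15, q #12) gives a common subsequence of length 11. The LCS DP gives dp[15][14] = 11, so this is optimal.

11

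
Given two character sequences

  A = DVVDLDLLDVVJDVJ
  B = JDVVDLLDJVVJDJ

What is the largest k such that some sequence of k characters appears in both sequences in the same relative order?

One common subsequence of length 12: D [1,2] → V [2,3] → V [3,4] → D [6,5] → L [7,6] → L [8,7] → D [9,8] → V [10,10] → V [11,11] → J [12,12] → D [13,13] → J [15,14], and the DP table's final entry dp[15][14] is also 12, so no common subsequence is longer.

12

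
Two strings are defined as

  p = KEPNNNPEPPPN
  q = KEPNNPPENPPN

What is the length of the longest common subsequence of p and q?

10

Pick K [1,1]; then E [2,2]; then P [3,3]; then N [4,4]; then N [5,5]; then P [7,7]; then E [8,8]; then P [10,10]; then P [11,11]; then N [12,12]; all 10 characters appear in both, in order, and the DP table's final entry dp[12][12] is also 10, so no common subsequence is longer.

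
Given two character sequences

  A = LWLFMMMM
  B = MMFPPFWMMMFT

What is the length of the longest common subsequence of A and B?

Let dp[i][j] be the LCS length of the first i characters of A and the first j characters of B. dp[i][j] = dp[i-1][j-1]+1 when the i-th and j-th characters match, else max(dp[i-1][j], dp[i][j-1]).
    ·  M  M  F  P  P  F  W  M  M  M  F  T
 ·  0  0  0  0  0  0  0  0  0  0  0  0  0
 L  0  0  0  0  0  0  0  0  0  0  0  0  0
 W  0  0  0  0  0  0  0  1  1  1  1  1  1
 L  0  0  0  0  0  0  0  1  1  1  1  1  1
 F  0  0  0  1  1  1  1  1  1  1  1  2  2
 M  0  1  1  1  1  1  1  1  2  2  2  2  2
 M  0  1  2  2  2  2  2  2  2  3  3  3  3
 M  0  1  2  2  2  2  2  2  3  3  4  4  4
 M  0  1  2  2  2  2  2  2  3  4  4  4  4
dp[8][12] = 4. One LCS (by backtracking along matches): WMMM.

4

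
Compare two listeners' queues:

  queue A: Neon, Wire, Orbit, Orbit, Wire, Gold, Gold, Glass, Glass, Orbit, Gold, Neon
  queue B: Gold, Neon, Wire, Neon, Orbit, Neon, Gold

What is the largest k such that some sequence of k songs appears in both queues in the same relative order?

Pick Neon (queue A #1, queue B #2), then Wire (queue A #2, queue B #3), then Orbit (queue A #3, queue B #5), then Gold (queue A #11, queue B #7); all 4 songs appear in both, in order. Since dp[12][7] = 4, nothing longer is possible.

4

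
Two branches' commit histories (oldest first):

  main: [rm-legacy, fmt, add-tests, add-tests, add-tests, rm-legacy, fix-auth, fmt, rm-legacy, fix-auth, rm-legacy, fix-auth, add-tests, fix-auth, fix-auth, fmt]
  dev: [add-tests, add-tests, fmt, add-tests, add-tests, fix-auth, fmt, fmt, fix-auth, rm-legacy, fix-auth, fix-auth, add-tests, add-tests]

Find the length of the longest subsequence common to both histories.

9

Pick fmt at main[2]=dev[3] → add-tests at main[4]=dev[4] → add-tests at main[5]=dev[5] → fix-auth at main[7]=dev[6] → fmt at main[8]=dev[8] → rm-legacy at main[9]=dev[10] → fix-auth at main[10]=dev[11] → fix-auth at main[12]=dev[12] → add-tests at main[13]=dev[14]; all 9 commits appear in both, in order. dp[16][14] = 9 confirms this is the maximum.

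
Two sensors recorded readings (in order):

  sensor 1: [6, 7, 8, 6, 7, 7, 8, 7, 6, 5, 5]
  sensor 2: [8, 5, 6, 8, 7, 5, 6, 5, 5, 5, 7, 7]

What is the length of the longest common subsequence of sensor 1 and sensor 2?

Pick 8 at sensor 1[3]=sensor 2[1], then 6 at sensor 1[4]=sensor 2[3], then 8 at sensor 1[7]=sensor 2[4], then 7 at sensor 1[8]=sensor 2[5], then 6 at sensor 1[9]=sensor 2[7], then 5 at sensor 1[10]=sensor 2[9], then 5 at sensor 1[11]=sensor 2[10]; all 7 values appear in both, in order. dp[11][12] = 7 confirms this is the maximum.

7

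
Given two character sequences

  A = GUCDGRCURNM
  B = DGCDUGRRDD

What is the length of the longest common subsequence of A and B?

Let dp[i][j] be the LCS length of the first i characters of A and the first j characters of B. dp[i][j] = dp[i-1][j-1]+1 when the i-th and j-th characters match, else max(dp[i-1][j], dp[i][j-1]).
    ·  D  G  C  D  U  G  R  R  D  D
 ·  0  0  0  0  0  0  0  0  0  0  0
 G  0  0  1  1  1  1  1  1  1  1  1
 U  0  0  1  1  1  2  2  2  2  2  2
 C  0  0  1  2  2  2  2  2  2  2  2
 D  0  1  1  2  3  3  3  3  3  3  3
 G  0  1  2  2  3  3  4  4  4  4  4
 R  0  1  2  2  3  3  4  5  5  5  5
 C  0  1  2  3  3  3  4  5  5  5  5
 U  0  1  2  3  3  4  4  5  5  5  5
 R  0  1  2  3  3  4  4  5  6  6  6
 N  0  1  2  3  3  4  4  5  6  6  6
 M  0  1  2  3  3  4  4  5  6  6  6
dp[11][10] = 6. One LCS (by backtracking along matches): GCDGRR.

6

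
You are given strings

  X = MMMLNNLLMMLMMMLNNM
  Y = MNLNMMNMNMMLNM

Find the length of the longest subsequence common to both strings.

11

One common subsequence of length 11: M (X #1, Y #1); then L (X #4, Y #3); then N (X #6, Y #4); then M (X #9, Y #5); then M (X #10, Y #6); then M (X #12, Y #8); then M (X #13, Y #10); then M (X #14, Y #11); then L (X #15, Y #12); then N (X #17, Y #13); then M (X #18, Y #14). Since dp[18][14] = 11, nothing longer is possible.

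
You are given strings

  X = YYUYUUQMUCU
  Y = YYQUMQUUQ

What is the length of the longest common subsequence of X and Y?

Let dp[i][j] be the LCS length of the first i characters of X and the first j characters of Y. dp[i][j] = dp[i-1][j-1]+1 when the i-th and j-th characters match, else max(dp[i-1][j], dp[i][j-1]).
    ·  Y  Y  Q  U  M  Q  U  U  Q
 ·  0  0  0  0  0  0  0  0  0  0
 Y  0  1  1  1  1  1  1  1  1  1
 Y  0  1  2  2  2  2  2  2  2  2
 U  0  1  2  2  3  3  3  3  3  3
 Y  0  1  2  2  3  3  3  3  3  3
 U  0  1  2  2  3  3  3  4  4  4
 U  0  1  2  2  3  3  3  4  5  5
 Q  0  1  2  3  3  3  4  4  5  6
 M  0  1  2  3  3  4  4  4  5  6
 U  0  1  2  3  4  4  4  5  5  6
 C  0  1  2  3  4  4  4  5  5  6
 U  0  1  2  3  4  4  4  5  6  6
dp[11][9] = 6. One LCS (by backtracking along matches): YYUUUQ.

6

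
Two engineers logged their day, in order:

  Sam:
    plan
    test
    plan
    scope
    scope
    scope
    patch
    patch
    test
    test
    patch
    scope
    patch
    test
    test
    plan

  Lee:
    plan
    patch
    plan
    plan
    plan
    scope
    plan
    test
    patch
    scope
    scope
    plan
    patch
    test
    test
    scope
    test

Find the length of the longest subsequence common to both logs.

10

Match plan (Sam #1, Lee #4); then plan (Sam #3, Lee #5); then scope (Sam #4, Lee #6); then scope (Sam #5, Lee #10); then scope (Sam #6, Lee #11); then patch (Sam #8, Lee #13); then test (Sam #9, Lee #14); then test (Sam #10, Lee #15); then scope (Sam #12, Lee #16); then test (Sam #15, Lee #17) — 10 tasks in the same relative order in both. Since dp[16][17] = 10, nothing longer is possible.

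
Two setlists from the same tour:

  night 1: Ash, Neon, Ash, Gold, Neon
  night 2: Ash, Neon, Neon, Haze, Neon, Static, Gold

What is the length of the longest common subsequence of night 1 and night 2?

3

One common subsequence of length 3: Ash (night 1 #1, night 2 #1) → Neon (night 1 #2, night 2 #5) → Gold (night 1 #4, night 2 #7). Since dp[5][7] = 3, nothing longer is possible.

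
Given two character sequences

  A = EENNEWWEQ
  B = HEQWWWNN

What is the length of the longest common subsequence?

3

Pick E (A #1, B #2) → N (A #3, B #7) → N (A #4, B #8); all 3 characters appear in both, in order. dp[9][8] = 3 confirms this is the maximum.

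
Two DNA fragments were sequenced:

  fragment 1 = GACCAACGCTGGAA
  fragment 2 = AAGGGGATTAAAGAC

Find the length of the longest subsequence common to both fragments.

7

One common subsequence of length 7: A at fragment 1[2]=fragment 2[1], then A at fragment 1[5]=fragment 2[2], then G at fragment 1[8]=fragment 2[4], then G at fragment 1[11]=fragment 2[5], then G at fragment 1[12]=fragment 2[6], then A at fragment 1[13]=fragment 2[12], then A at fragment 1[14]=fragment 2[14]. The LCS DP gives dp[14][15] = 7, so this is optimal.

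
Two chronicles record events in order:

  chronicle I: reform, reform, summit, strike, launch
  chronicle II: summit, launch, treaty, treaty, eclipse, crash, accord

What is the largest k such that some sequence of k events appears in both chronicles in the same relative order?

Pick summit [3,1]; then launch [5,2]; all 2 events appear in both, in order, and the DP table's final entry dp[5][7] is also 2, so no common subsequence is longer.

2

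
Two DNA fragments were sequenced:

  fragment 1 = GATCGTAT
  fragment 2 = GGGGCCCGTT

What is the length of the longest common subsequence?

Taking G [1,4], C [4,7], G [5,8], T [6,9], T [8,10] gives a common subsequence of length 5. Since dp[8][10] = 5, nothing longer is possible.

5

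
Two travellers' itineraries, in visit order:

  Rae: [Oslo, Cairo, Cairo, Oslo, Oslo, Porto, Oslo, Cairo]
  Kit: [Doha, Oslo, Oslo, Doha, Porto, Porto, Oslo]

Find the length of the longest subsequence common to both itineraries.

4

Taking Oslo [1,2], Oslo [4,3], Porto [6,6], Oslo [7,7] gives a common subsequence of length 4. Since dp[8][7] = 4, nothing longer is possible.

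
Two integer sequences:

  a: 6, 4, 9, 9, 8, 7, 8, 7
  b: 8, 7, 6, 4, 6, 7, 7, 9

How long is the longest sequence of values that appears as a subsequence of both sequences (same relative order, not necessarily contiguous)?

One common subsequence of length 4: 6 [1,3]; then 4 [2,4]; then 7 [6,6]; then 7 [8,7]. The LCS DP gives dp[8][8] = 4, so this is optimal.

4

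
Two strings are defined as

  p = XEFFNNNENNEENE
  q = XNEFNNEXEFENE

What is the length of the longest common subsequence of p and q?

Match X [1,1]; then E [2,3]; then F [4,4]; then N [6,5]; then N [7,6]; then E [8,7]; then E [11,9]; then E [12,11]; then N [13,12]; then E [14,13] — 10 characters in the same relative order in both. Since dp[14][13] = 10, nothing longer is possible.

10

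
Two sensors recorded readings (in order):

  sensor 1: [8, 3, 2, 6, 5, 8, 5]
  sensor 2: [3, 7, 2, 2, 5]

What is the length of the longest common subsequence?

Let dp[i][j] be the LCS length of the first i values of sensor 1 and the first j values of sensor 2. dp[i][j] = dp[i-1][j-1]+1 when the i-th and j-th values match, else max(dp[i-1][j], dp[i][j-1]).
    ·  3  7  2  2  5
 ·  0  0  0  0  0  0
 8  0  0  0  0  0  0
 3  0  1  1  1  1  1
 2  0  1  1  2  2  2
 6  0  1  1  2  2  2
 5  0  1  1  2  2  3
 8  0  1  1  2  2  3
 5  0  1  1  2  2  3
dp[7][5] = 3. One LCS (by backtracking along matches): 3, 2, 5.

3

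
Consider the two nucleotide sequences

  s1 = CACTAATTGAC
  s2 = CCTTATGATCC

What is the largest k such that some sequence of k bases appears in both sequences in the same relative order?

8

Let dp[i][j] be the LCS length of the first i bases of s1 and the first j bases of s2. dp[i][j] = dp[i-1][j-1]+1 when the i-th and j-th bases match, else max(dp[i-1][j], dp[i][j-1]).
    ·  C  C  T  T  A  T  G  A  T  C  C
 ·  0  0  0  0  0  0  0  0  0  0  0  0
 C  0  1  1  1  1  1  1  1  1  1  1  1
 A  0  1  1  1  1  2  2  2  2  2  2  2
 C  0  1  2  2  2  2  2  2  2  2  3  3
 T  0  1  2  3  3  3  3  3  3  3  3  3
 A  0  1  2  3  3  4  4  4  4  4  4  4
 A  0  1  2  3  3  4  4  4  5  5  5  5
 T  0  1  2  3  4  4  5  5  5  6  6  6
 T  0  1  2  3  4  4  5  5  5  6  6  6
 G  0  1  2  3  4  4  5  6  6  6  6  6
 A  0  1  2  3  4  5  5  6  7  7  7  7
 C  0  1  2  3  4  5  5  6  7  7  8  8
dp[11][11] = 8. One LCS (by backtracking along matches): CCTATGAC.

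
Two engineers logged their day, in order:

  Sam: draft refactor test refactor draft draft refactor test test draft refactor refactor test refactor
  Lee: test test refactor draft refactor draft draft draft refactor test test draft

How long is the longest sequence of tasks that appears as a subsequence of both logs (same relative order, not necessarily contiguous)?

Taking draft (Sam #1, Lee #4), then refactor (Sam #2, Lee #5), then draft (Sam #5, Lee #7), then draft (Sam #6, Lee #8), then refactor (Sam #7, Lee #9), then test (Sam #8, Lee #10), then test (Sam #9, Lee #11), then draft (Sam #10, Lee #12) gives a common subsequence of length 8. The LCS DP gives dp[14][12] = 8, so this is optimal.

8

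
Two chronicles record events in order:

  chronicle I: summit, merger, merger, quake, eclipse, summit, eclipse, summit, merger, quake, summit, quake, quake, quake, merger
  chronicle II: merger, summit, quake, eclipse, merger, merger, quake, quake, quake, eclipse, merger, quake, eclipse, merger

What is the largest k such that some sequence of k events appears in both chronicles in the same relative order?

9

Pick summit at chronicle I[1]=chronicle II[2]; then quake at chronicle I[4]=chronicle II[3]; then eclipse at chronicle I[5]=chronicle II[4]; then merger at chronicle I[9]=chronicle II[6]; then quake at chronicle I[10]=chronicle II[7]; then quake at chronicle I[12]=chronicle II[8]; then quake at chronicle I[13]=chronicle II[9]; then quake at chronicle I[14]=chronicle II[12]; then merger at chronicle I[15]=chronicle II[14]; all 9 events appear in both, in order. The LCS DP gives dp[15][14] = 9, so this is optimal.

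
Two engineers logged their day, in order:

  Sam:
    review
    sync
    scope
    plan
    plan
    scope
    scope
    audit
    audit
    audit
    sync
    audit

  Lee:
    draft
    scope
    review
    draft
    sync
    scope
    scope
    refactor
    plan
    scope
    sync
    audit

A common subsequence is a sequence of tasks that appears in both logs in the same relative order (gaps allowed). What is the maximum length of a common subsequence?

7

Taking review at Sam[1]=Lee[3], sync at Sam[2]=Lee[5], scope at Sam[3]=Lee[7], plan at Sam[5]=Lee[9], scope at Sam[7]=Lee[10], sync at Sam[11]=Lee[11], audit at Sam[12]=Lee[12] gives a common subsequence of length 7. dp[12][12] = 7 confirms this is the maximum.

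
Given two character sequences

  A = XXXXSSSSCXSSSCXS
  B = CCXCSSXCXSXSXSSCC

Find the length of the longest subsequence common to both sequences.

9

Pick X (A #1, B #3), then X (A #2, B #7), then X (A #3, B #9), then X (A #4, B #11), then S (A #5, B #12), then S (A #7, B #14), then S (A #8, B #15), then C (A #9, B #16), then C (A #14, B #17); all 9 characters appear in both, in order. dp[16][17] = 9 confirms this is the maximum.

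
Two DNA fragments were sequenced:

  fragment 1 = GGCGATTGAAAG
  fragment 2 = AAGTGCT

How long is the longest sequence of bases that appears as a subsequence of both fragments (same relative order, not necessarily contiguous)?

4

Match G at fragment 1[1]=fragment 2[3] → G at fragment 1[2]=fragment 2[5] → C at fragment 1[3]=fragment 2[6] → T at fragment 1[7]=fragment 2[7] — 4 bases in the same relative order in both. dp[12][7] = 4 confirms this is the maximum.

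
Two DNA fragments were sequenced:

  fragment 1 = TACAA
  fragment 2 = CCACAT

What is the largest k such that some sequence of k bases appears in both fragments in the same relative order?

3

Taking A [2,3], C [3,4], A [4,5] gives a common subsequence of length 3. The LCS DP gives dp[5][6] = 3, so this is optimal.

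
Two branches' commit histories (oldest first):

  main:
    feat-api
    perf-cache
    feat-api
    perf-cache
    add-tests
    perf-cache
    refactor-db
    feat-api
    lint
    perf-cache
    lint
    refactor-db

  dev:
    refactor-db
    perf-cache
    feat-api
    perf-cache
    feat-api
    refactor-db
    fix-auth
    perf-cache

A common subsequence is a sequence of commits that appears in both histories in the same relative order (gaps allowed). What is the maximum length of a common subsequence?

Taking feat-api (main #1, dev #3), perf-cache (main #2, dev #4), feat-api (main #3, dev #5), refactor-db (main #7, dev #6), perf-cache (main #10, dev #8) gives a common subsequence of length 5. Since dp[12][8] = 5, nothing longer is possible.

5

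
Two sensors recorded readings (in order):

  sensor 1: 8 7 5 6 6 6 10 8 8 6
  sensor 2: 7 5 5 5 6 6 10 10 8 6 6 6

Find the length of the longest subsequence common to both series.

7

Let dp[i][j] be the LCS length of the first i values of sensor 1 and the first j values of sensor 2. dp[i][j] = dp[i-1][j-1]+1 when the i-th and j-th values match, else max(dp[i-1][j], dp[i][j-1]).
    ·  7  5  5  5  6  6 10 10  8  6  6  6
 ·  0  0  0  0  0  0  0  0  0  0  0  0  0
 8  0  0  0  0  0  0  0  0  0  1  1  1  1
 7  0  1  1  1  1  1  1  1  1  1  1  1  1
 5  0  1  2  2  2  2  2  2  2  2  2  2  2
 6  0  1  2  2  2  3  3  3  3  3  3  3  3
 6  0  1  2  2  2  3  4  4  4  4  4  4  4
 6  0  1  2  2  2  3  4  4  4  4  5  5  5
10  0  1  2  2  2  3  4  5  5  5  5  5  5
 8  0  1  2  2  2  3  4  5  5  6  6  6  6
 8  0  1  2  2  2  3  4  5  5  6  6  6  6
 6  0  1  2  2  2  3  4  5  5  6  7  7  7
dp[10][12] = 7. One LCS (by backtracking along matches): 7, 5, 6, 6, 10, 8, 6.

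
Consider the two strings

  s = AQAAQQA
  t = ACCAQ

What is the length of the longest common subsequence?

3

Taking A at s[1]=t[1], A at s[4]=t[4], Q at s[6]=t[5] gives a common subsequence of length 3. dp[7][5] = 3 confirms this is the maximum.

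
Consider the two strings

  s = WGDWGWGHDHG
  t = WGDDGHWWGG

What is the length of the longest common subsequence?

7

Pick W [1,1], G [2,2], D [3,4], W [4,7], W [6,8], G [7,9], G [11,10]; all 7 characters appear in both, in order. dp[11][10] = 7 confirms this is the maximum.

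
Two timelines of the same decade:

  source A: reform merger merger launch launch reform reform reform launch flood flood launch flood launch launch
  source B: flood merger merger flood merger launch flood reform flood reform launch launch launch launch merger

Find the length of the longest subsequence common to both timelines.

9

Taking merger at source A[2]=source B[3] → merger at source A[3]=source B[5] → launch at source A[4]=source B[6] → reform at source A[6]=source B[8] → reform at source A[8]=source B[10] → launch at source A[9]=source B[11] → launch at source A[12]=source B[12] → launch at source A[14]=source B[13] → launch at source A[15]=source B[14] gives a common subsequence of length 9. The LCS DP gives dp[15][15] = 9, so this is optimal.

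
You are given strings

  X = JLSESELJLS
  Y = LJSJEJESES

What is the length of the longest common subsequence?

Let dp[i][j] be the LCS length of the first i characters of X and the first j characters of Y. dp[i][j] = dp[i-1][j-1]+1 when the i-th and j-th characters match, else max(dp[i-1][j], dp[i][j-1]).
    ·  L  J  S  J  E  J  E  S  E  S
 ·  0  0  0  0  0  0  0  0  0  0  0
 J  0  0  1  1  1  1  1  1  1  1  1
 L  0  1  1  1  1  1  1  1  1  1  1
 S  0  1  1  2  2  2  2  2  2  2  2
 E  0  1  1  2  2  3  3  3  3  3  3
 S  0  1  1  2  2  3  3  3  4  4  4
 E  0  1  1  2  2  3  3  4  4  5  5
 L  0  1  1  2  2  3  3  4  4  5  5
 J  0  1  2  2  3  3  4  4  4  5  5
 L  0  1  2  2  3  3  4  4  4  5  5
 S  0  1  2  3  3  3  4  4  5  5  6
dp[10][10] = 6. One LCS (by backtracking along matches): JSESES.

6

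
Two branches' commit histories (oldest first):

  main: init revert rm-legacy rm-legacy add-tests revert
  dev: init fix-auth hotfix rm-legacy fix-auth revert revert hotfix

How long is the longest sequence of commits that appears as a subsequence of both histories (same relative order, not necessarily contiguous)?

3

Taking init at main[1]=dev[1]; then revert at main[2]=dev[6]; then revert at main[6]=dev[7] gives a common subsequence of length 3, and the DP table's final entry dp[6][8] is also 3, so no common subsequence is longer.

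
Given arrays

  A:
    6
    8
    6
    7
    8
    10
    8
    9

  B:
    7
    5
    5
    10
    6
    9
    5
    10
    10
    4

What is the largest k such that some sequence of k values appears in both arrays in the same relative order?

Let dp[i][j] be the LCS length of the first i values of A and the first j values of B. dp[i][j] = dp[i-1][j-1]+1 when the i-th and j-th values match, else max(dp[i-1][j], dp[i][j-1]).
    ·  7  5  5 10  6  9  5 10 10  4
 ·  0  0  0  0  0  0  0  0  0  0  0
 6  0  0  0  0  0  1  1  1  1  1  1
 8  0  0  0  0  0  1  1  1  1  1  1
 6  0  0  0  0  0  1  1  1  1  1  1
 7  0  1  1  1  1  1  1  1  1  1  1
 8  0  1  1  1  1  1  1  1  1  1  1
10  0  1  1  1  2  2  2  2  2  2  2
 8  0  1  1  1  2  2  2  2  2  2  2
 9  0  1  1  1  2  2  3  3  3  3  3
dp[8][10] = 3. One LCS (by backtracking along matches): 7, 10, 9.

3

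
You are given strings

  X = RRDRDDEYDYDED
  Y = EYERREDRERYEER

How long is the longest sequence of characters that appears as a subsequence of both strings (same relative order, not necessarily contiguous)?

7

Pick R at X[1]=Y[4]; then R at X[2]=Y[5]; then D at X[3]=Y[7]; then R at X[4]=Y[8]; then E at X[7]=Y[9]; then Y at X[8]=Y[11]; then E at X[12]=Y[13]; all 7 characters appear in both, in order, and the DP table's final entry dp[13][14] is also 7, so no common subsequence is longer.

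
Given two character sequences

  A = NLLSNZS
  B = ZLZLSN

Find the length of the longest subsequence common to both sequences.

4

Let dp[i][j] be the LCS length of the first i characters of A and the first j characters of B. dp[i][j] = dp[i-1][j-1]+1 when the i-th and j-th characters match, else max(dp[i-1][j], dp[i][j-1]).
    ·  Z  L  Z  L  S  N
 ·  0  0  0  0  0  0  0
 N  0  0  0  0  0  0  1
 L  0  0  1  1  1  1  1
 L  0  0  1  1  2  2  2
 S  0  0  1  1  2  3  3
 N  0  0  1  1  2  3  4
 Z  0  1  1  2  2  3  4
 S  0  1  1  2  2  3  4
dp[7][6] = 4. One LCS (by backtracking along matches): LLSN.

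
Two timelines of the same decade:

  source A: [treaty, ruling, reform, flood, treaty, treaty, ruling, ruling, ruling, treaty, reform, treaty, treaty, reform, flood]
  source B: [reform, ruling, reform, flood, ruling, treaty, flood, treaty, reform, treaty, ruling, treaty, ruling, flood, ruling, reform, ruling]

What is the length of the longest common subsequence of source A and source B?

Taking ruling at source A[2]=source B[2]; then reform at source A[3]=source B[3]; then flood at source A[4]=source B[7]; then treaty at source A[5]=source B[8]; then treaty at source A[6]=source B[10]; then ruling at source A[7]=source B[11]; then ruling at source A[8]=source B[13]; then ruling at source A[9]=source B[15]; then reform at source A[11]=source B[16] gives a common subsequence of length 9. The LCS DP gives dp[15][17] = 9, so this is optimal.

9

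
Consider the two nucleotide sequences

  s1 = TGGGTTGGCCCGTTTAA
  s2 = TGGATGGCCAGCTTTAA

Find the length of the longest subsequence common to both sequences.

Taking T (s1 #1, s2 #1); then G (s1 #2, s2 #2); then G (s1 #3, s2 #3); then T (s1 #6, s2 #5); then G (s1 #7, s2 #6); then G (s1 #8, s2 #7); then C (s1 #9, s2 #8); then C (s1 #10, s2 #9); then C (s1 #11, s2 #12); then T (s1 #13, s2 #13); then T (s1 #14, s2 #14); then T (s1 #15, s2 #15); then A (s1 #16, s2 #16); then A (s1 #17, s2 #17) gives a common subsequence of length 14. Since dp[17][17] = 14, nothing longer is possible.

14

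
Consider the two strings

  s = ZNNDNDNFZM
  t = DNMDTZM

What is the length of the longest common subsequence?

Taking D (s #4, t #1); then N (s #5, t #2); then D (s #6, t #4); then Z (s #9, t #6); then M (s #10, t #7) gives a common subsequence of length 5. dp[10][7] = 5 confirms this is the maximum.

5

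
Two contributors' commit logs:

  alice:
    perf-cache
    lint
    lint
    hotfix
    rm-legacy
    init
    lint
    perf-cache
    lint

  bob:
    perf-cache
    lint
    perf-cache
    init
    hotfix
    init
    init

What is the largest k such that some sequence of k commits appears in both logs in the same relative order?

4

Taking perf-cache [1,1], then lint [2,2], then hotfix [4,5], then init [6,7] gives a common subsequence of length 4. dp[9][7] = 4 confirms this is the maximum.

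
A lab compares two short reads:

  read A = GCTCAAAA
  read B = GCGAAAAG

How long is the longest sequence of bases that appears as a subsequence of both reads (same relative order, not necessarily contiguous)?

Let dp[i][j] be the LCS length of the first i bases of read A and the first j bases of read B. dp[i][j] = dp[i-1][j-1]+1 when the i-th and j-th bases match, else max(dp[i-1][j], dp[i][j-1]).
    ·  G  C  G  A  A  A  A  G
 ·  0  0  0  0  0  0  0  0  0
 G  0  1  1  1  1  1  1  1  1
 C  0  1  2  2  2  2  2  2  2
 T  0  1  2  2  2  2  2  2  2
 C  0  1  2  2  2  2  2  2  2
 A  0  1  2  2  3  3  3  3  3
 A  0  1  2  2  3  4  4  4  4
 A  0  1  2  2  3  4  5  5  5
 A  0  1  2  2  3  4  5  6  6
dp[8][8] = 6. One LCS (by backtracking along matches): GCAAAA.

6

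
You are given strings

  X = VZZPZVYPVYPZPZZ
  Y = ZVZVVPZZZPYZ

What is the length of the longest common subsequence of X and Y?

One common subsequence of length 8: V [1,2], then Z [5,3], then V [6,4], then V [9,5], then P [11,6], then Z [12,9], then P [13,10], then Z [15,12]. Since dp[15][12] = 8, nothing longer is possible.

8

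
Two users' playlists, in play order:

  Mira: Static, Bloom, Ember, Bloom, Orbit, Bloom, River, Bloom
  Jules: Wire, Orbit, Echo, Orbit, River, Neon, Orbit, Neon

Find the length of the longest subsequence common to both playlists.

2

Match Orbit (Mira #5, Jules #4) → River (Mira #7, Jules #5) — 2 songs in the same relative order in both. The LCS DP gives dp[8][8] = 2, so this is optimal.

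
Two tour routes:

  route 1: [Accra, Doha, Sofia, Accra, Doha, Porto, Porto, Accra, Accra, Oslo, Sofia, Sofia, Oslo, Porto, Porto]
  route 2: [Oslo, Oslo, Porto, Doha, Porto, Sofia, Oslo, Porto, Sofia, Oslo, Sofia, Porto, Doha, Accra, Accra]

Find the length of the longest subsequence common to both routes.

Taking Doha at route 1[2]=route 2[4], then Sofia at route 1[3]=route 2[6], then Porto at route 1[6]=route 2[8], then Porto at route 1[7]=route 2[12], then Accra at route 1[8]=route 2[14], then Accra at route 1[9]=route 2[15] gives a common subsequence of length 6. Since dp[15][15] = 6, nothing longer is possible.

6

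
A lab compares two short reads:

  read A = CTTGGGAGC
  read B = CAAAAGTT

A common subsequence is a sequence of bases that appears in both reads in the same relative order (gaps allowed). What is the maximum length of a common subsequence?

3

Match C (read A #1, read B #1), T (read A #2, read B #7), T (read A #3, read B #8) — 3 bases in the same relative order in both, and the DP table's final entry dp[9][8] is also 3, so no common subsequence is longer.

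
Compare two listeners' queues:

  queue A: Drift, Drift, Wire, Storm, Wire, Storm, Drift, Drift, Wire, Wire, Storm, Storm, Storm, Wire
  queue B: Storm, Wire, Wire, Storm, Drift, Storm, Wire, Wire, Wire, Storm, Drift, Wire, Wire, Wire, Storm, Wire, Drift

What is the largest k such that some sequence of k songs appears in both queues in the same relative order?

9

Taking Drift [1,5], then Wire [3,8], then Wire [5,9], then Storm [6,10], then Drift [7,11], then Wire [9,13], then Wire [10,14], then Storm [13,15], then Wire [14,16] gives a common subsequence of length 9. Since dp[14][17] = 9, nothing longer is possible.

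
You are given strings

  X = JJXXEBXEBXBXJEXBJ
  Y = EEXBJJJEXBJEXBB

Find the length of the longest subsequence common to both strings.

Pick J (X #1, Y #6), then J (X #2, Y #7), then E (X #8, Y #8), then X (X #10, Y #9), then B (X #11, Y #10), then J (X #13, Y #11), then E (X #14, Y #12), then X (X #15, Y #13), then B (X #16, Y #15); all 9 characters appear in both, in order, and the DP table's final entry dp[17][15] is also 9, so no common subsequence is longer.

9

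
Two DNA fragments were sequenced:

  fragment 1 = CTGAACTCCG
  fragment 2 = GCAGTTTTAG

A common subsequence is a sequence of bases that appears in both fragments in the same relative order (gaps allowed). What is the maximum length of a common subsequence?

4

Let dp[i][j] be the LCS length of the first i bases of fragment 1 and the first j bases of fragment 2. dp[i][j] = dp[i-1][j-1]+1 when the i-th and j-th bases match, else max(dp[i-1][j], dp[i][j-1]).
    ·  G  C  A  G  T  T  T  T  A  G
 ·  0  0  0  0  0  0  0  0  0  0  0
 C  0  0  1  1  1  1  1  1  1  1  1
 T  0  0  1  1  1  2  2  2  2  2  2
 G  0  1  1  1  2  2  2  2  2  2  3
 A  0  1  1  2  2  2  2  2  2  3  3
 A  0  1  1  2  2  2  2  2  2  3  3
 C  0  1  2  2  2  2  2  2  2  3  3
 T  0  1  2  2  2  3  3  3  3  3  3
 C  0  1  2  2  2  3  3  3  3  3  3
 C  0  1  2  2  2  3  3  3  3  3  3
 G  0  1  2  2  3  3  3  3  3  3  4
dp[10][10] = 4. One LCS (by backtracking along matches): CTAG.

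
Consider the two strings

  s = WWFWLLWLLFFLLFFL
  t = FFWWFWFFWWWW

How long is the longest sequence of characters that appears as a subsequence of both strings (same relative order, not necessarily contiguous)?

Match W (s #1, t #3); then W (s #2, t #4); then F (s #3, t #5); then W (s #7, t #6); then F (s #10, t #7); then F (s #11, t #8) — 6 characters in the same relative order in both. Since dp[16][12] = 6, nothing longer is possible.

6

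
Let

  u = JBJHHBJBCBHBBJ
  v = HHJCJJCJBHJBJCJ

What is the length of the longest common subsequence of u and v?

8

One common subsequence of length 8: J at u[1]=v[3], then J at u[3]=v[5], then J at u[7]=v[6], then C at u[9]=v[7], then B at u[10]=v[9], then H at u[11]=v[10], then B at u[12]=v[12], then J at u[14]=v[15], and the DP table's final entry dp[14][15] is also 8, so no common subsequence is longer.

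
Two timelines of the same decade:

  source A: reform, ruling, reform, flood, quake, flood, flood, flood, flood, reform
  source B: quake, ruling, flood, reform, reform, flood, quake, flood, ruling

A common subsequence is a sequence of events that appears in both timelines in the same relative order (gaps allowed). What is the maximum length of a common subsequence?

Pick reform at source A[1]=source B[4]; then reform at source A[3]=source B[5]; then flood at source A[4]=source B[6]; then quake at source A[5]=source B[7]; then flood at source A[6]=source B[8]; all 5 events appear in both, in order. Since dp[10][9] = 5, nothing longer is possible.

5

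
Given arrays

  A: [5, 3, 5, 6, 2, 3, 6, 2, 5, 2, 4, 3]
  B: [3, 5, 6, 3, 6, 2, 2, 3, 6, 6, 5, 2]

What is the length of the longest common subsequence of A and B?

Let dp[i][j] be the LCS length of the first i values of A and the first j values of B. dp[i][j] = dp[i-1][j-1]+1 when the i-th and j-th values match, else max(dp[i-1][j], dp[i][j-1]).
    ·  3  5  6  3  6  2  2  3  6  6  5  2
 ·  0  0  0  0  0  0  0  0  0  0  0  0  0
 5  0  0  1  1  1  1  1  1  1  1  1  1  1
 3  0  1  1  1  2  2  2  2  2  2  2  2  2
 5  0  1  2  2  2  2  2  2  2  2  2  3  3
 6  0  1  2  3  3  3  3  3  3  3  3  3  3
 2  0  1  2  3  3  3  4  4  4  4  4  4  4
 3  0  1  2  3  4  4  4  4  5  5  5  5  5
 6  0  1  2  3  4  5  5  5  5  6  6  6  6
 2  0  1  2  3  4  5  6  6  6  6  6  6  7
 5  0  1  2  3  4  5  6  6  6  6  6  7  7
 2  0  1  2  3  4  5  6  7  7  7  7  7  8
 4  0  1  2  3  4  5  6  7  7  7  7  7  8
 3  0  1  2  3  4  5  6  7  8  8  8  8  8
dp[12][12] = 8. One LCS (by backtracking along matches): 5, 3, 6, 2, 3, 6, 5, 2.

8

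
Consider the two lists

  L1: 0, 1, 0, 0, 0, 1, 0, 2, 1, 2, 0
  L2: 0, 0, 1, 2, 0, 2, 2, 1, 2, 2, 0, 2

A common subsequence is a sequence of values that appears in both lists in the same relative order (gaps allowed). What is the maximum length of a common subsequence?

Match 0 at L1[4]=L2[1] → 0 at L1[5]=L2[2] → 1 at L1[6]=L2[3] → 0 at L1[7]=L2[5] → 2 at L1[8]=L2[7] → 1 at L1[9]=L2[8] → 2 at L1[10]=L2[10] → 0 at L1[11]=L2[11] — 8 values in the same relative order in both. The LCS DP gives dp[11][12] = 8, so this is optimal.

8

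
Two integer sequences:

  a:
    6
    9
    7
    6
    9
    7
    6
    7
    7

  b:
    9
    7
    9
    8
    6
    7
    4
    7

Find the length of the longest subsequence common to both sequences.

6

One common subsequence of length 6: 9 at a[2]=b[1], 7 at a[3]=b[2], 9 at a[5]=b[3], 6 at a[7]=b[5], 7 at a[8]=b[6], 7 at a[9]=b[8]. dp[9][8] = 6 confirms this is the maximum.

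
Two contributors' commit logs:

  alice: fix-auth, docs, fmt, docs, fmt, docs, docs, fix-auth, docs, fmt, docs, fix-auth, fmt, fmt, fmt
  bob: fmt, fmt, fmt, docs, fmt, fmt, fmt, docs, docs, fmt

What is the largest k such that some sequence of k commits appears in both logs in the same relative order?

One common subsequence of length 7: fmt (alice #3, bob #2) → fmt (alice #5, bob #3) → docs (alice #9, bob #4) → fmt (alice #10, bob #5) → fmt (alice #13, bob #6) → fmt (alice #14, bob #7) → fmt (alice #15, bob #10). Since dp[15][10] = 7, nothing longer is possible.

7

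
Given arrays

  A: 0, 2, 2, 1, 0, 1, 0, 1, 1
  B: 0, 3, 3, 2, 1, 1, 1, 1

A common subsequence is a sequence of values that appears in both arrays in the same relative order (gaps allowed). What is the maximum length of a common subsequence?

6

One common subsequence of length 6: 0 at A[1]=B[1]; then 2 at A[3]=B[4]; then 1 at A[4]=B[5]; then 1 at A[6]=B[6]; then 1 at A[8]=B[7]; then 1 at A[9]=B[8]. dp[9][8] = 6 confirms this is the maximum.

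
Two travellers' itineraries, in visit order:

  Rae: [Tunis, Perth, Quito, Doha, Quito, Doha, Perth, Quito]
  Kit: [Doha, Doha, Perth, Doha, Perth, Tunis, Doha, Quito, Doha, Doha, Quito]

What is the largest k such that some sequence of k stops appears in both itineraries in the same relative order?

5

Match Tunis (Rae #1, Kit #6) → Quito (Rae #3, Kit #8) → Doha (Rae #4, Kit #9) → Doha (Rae #6, Kit #10) → Quito (Rae #8, Kit #11) — 5 stops in the same relative order in both. The LCS DP gives dp[8][11] = 5, so this is optimal.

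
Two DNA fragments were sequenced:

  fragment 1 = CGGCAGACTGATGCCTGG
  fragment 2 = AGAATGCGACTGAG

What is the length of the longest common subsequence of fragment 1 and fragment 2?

Taking A (fragment 1 #5, fragment 2 #1), then G (fragment 1 #6, fragment 2 #2), then A (fragment 1 #7, fragment 2 #3), then A (fragment 1 #11, fragment 2 #4), then T (fragment 1 #12, fragment 2 #5), then G (fragment 1 #13, fragment 2 #6), then C (fragment 1 #14, fragment 2 #7), then C (fragment 1 #15, fragment 2 #10), then T (fragment 1 #16, fragment 2 #11), then G (fragment 1 #17, fragment 2 #12), then G (fragment 1 #18, fragment 2 #14) gives a common subsequence of length 11. Since dp[18][14] = 11, nothing longer is possible.

11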